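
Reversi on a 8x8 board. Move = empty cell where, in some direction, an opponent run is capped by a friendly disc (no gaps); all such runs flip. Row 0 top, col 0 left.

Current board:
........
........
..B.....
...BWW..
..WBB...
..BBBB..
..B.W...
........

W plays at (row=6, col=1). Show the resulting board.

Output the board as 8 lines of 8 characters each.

Answer: ........
........
..B.....
...BWW..
..WWB...
..WBBB..
.WB.W...
........

Derivation:
Place W at (6,1); scan 8 dirs for brackets.
Dir NW: first cell '.' (not opp) -> no flip
Dir N: first cell '.' (not opp) -> no flip
Dir NE: opp run (5,2) (4,3) capped by W -> flip
Dir W: first cell '.' (not opp) -> no flip
Dir E: opp run (6,2), next='.' -> no flip
Dir SW: first cell '.' (not opp) -> no flip
Dir S: first cell '.' (not opp) -> no flip
Dir SE: first cell '.' (not opp) -> no flip
All flips: (4,3) (5,2)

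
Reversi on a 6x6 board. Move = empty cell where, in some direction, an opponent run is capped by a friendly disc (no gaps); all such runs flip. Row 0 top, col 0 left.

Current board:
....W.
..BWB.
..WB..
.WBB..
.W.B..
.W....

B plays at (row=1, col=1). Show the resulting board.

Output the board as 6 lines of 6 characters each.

Answer: ....W.
.BBWB.
..BB..
.WBB..
.W.B..
.W....

Derivation:
Place B at (1,1); scan 8 dirs for brackets.
Dir NW: first cell '.' (not opp) -> no flip
Dir N: first cell '.' (not opp) -> no flip
Dir NE: first cell '.' (not opp) -> no flip
Dir W: first cell '.' (not opp) -> no flip
Dir E: first cell 'B' (not opp) -> no flip
Dir SW: first cell '.' (not opp) -> no flip
Dir S: first cell '.' (not opp) -> no flip
Dir SE: opp run (2,2) capped by B -> flip
All flips: (2,2)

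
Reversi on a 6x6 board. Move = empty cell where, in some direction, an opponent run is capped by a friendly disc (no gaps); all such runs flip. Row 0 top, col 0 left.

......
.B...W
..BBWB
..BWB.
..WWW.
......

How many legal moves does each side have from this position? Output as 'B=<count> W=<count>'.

-- B to move --
(0,4): no bracket -> illegal
(0,5): flips 1 -> legal
(1,3): no bracket -> illegal
(1,4): flips 1 -> legal
(3,1): no bracket -> illegal
(3,5): no bracket -> illegal
(4,1): no bracket -> illegal
(4,5): no bracket -> illegal
(5,1): no bracket -> illegal
(5,2): flips 2 -> legal
(5,3): flips 2 -> legal
(5,4): flips 2 -> legal
(5,5): flips 2 -> legal
B mobility = 6
-- W to move --
(0,0): flips 2 -> legal
(0,1): no bracket -> illegal
(0,2): no bracket -> illegal
(1,0): no bracket -> illegal
(1,2): flips 2 -> legal
(1,3): flips 1 -> legal
(1,4): no bracket -> illegal
(2,0): no bracket -> illegal
(2,1): flips 3 -> legal
(3,1): flips 1 -> legal
(3,5): flips 2 -> legal
(4,1): no bracket -> illegal
(4,5): no bracket -> illegal
W mobility = 6

Answer: B=6 W=6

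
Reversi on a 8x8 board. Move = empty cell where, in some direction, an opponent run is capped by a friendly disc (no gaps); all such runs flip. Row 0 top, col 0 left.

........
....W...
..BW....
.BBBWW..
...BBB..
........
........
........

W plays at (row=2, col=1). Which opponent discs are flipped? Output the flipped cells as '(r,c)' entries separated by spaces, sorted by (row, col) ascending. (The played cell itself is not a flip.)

Answer: (2,2)

Derivation:
Dir NW: first cell '.' (not opp) -> no flip
Dir N: first cell '.' (not opp) -> no flip
Dir NE: first cell '.' (not opp) -> no flip
Dir W: first cell '.' (not opp) -> no flip
Dir E: opp run (2,2) capped by W -> flip
Dir SW: first cell '.' (not opp) -> no flip
Dir S: opp run (3,1), next='.' -> no flip
Dir SE: opp run (3,2) (4,3), next='.' -> no flip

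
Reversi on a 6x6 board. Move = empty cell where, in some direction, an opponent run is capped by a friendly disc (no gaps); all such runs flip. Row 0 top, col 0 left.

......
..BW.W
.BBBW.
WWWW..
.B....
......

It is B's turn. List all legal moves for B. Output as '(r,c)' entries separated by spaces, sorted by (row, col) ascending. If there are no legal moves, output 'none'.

Answer: (0,3) (0,4) (1,4) (2,5) (4,0) (4,2) (4,3) (4,4)

Derivation:
(0,2): no bracket -> illegal
(0,3): flips 1 -> legal
(0,4): flips 1 -> legal
(0,5): no bracket -> illegal
(1,4): flips 1 -> legal
(2,0): no bracket -> illegal
(2,5): flips 1 -> legal
(3,4): no bracket -> illegal
(3,5): no bracket -> illegal
(4,0): flips 1 -> legal
(4,2): flips 1 -> legal
(4,3): flips 2 -> legal
(4,4): flips 1 -> legal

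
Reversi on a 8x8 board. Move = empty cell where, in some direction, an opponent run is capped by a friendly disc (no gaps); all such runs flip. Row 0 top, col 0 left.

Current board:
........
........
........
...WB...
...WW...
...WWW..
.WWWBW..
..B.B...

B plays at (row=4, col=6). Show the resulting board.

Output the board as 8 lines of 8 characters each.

Answer: ........
........
........
...WB...
...WW.B.
...WWB..
.WWWBW..
..B.B...

Derivation:
Place B at (4,6); scan 8 dirs for brackets.
Dir NW: first cell '.' (not opp) -> no flip
Dir N: first cell '.' (not opp) -> no flip
Dir NE: first cell '.' (not opp) -> no flip
Dir W: first cell '.' (not opp) -> no flip
Dir E: first cell '.' (not opp) -> no flip
Dir SW: opp run (5,5) capped by B -> flip
Dir S: first cell '.' (not opp) -> no flip
Dir SE: first cell '.' (not opp) -> no flip
All flips: (5,5)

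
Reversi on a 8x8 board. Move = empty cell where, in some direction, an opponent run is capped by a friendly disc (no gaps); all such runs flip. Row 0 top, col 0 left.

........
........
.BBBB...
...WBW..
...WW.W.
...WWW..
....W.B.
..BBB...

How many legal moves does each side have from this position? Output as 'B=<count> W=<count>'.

Answer: B=7 W=6

Derivation:
-- B to move --
(2,5): no bracket -> illegal
(2,6): no bracket -> illegal
(3,2): flips 1 -> legal
(3,6): flips 1 -> legal
(3,7): flips 3 -> legal
(4,2): flips 1 -> legal
(4,5): no bracket -> illegal
(4,7): no bracket -> illegal
(5,2): flips 1 -> legal
(5,6): no bracket -> illegal
(5,7): flips 2 -> legal
(6,2): no bracket -> illegal
(6,3): flips 3 -> legal
(6,5): no bracket -> illegal
(7,5): no bracket -> illegal
B mobility = 7
-- W to move --
(1,0): no bracket -> illegal
(1,1): flips 1 -> legal
(1,2): no bracket -> illegal
(1,3): flips 2 -> legal
(1,4): flips 2 -> legal
(1,5): flips 1 -> legal
(2,0): no bracket -> illegal
(2,5): flips 1 -> legal
(3,0): no bracket -> illegal
(3,1): no bracket -> illegal
(3,2): no bracket -> illegal
(4,5): no bracket -> illegal
(5,6): no bracket -> illegal
(5,7): no bracket -> illegal
(6,1): no bracket -> illegal
(6,2): no bracket -> illegal
(6,3): no bracket -> illegal
(6,5): no bracket -> illegal
(6,7): no bracket -> illegal
(7,1): no bracket -> illegal
(7,5): no bracket -> illegal
(7,6): no bracket -> illegal
(7,7): flips 1 -> legal
W mobility = 6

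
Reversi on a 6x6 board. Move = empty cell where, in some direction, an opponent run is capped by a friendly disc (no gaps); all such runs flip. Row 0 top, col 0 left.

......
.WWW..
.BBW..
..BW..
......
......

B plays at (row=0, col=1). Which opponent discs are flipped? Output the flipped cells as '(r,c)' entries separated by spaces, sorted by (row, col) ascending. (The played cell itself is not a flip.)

Dir NW: edge -> no flip
Dir N: edge -> no flip
Dir NE: edge -> no flip
Dir W: first cell '.' (not opp) -> no flip
Dir E: first cell '.' (not opp) -> no flip
Dir SW: first cell '.' (not opp) -> no flip
Dir S: opp run (1,1) capped by B -> flip
Dir SE: opp run (1,2) (2,3), next='.' -> no flip

Answer: (1,1)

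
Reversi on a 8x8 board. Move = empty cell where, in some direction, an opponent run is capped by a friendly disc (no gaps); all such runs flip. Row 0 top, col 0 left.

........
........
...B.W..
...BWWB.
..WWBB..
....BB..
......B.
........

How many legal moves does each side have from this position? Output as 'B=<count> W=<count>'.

Answer: B=8 W=11

Derivation:
-- B to move --
(1,4): flips 1 -> legal
(1,5): flips 2 -> legal
(1,6): no bracket -> illegal
(2,4): flips 1 -> legal
(2,6): flips 1 -> legal
(3,1): no bracket -> illegal
(3,2): flips 1 -> legal
(4,1): flips 2 -> legal
(4,6): no bracket -> illegal
(5,1): flips 1 -> legal
(5,2): no bracket -> illegal
(5,3): flips 1 -> legal
B mobility = 8
-- W to move --
(1,2): flips 1 -> legal
(1,3): flips 2 -> legal
(1,4): no bracket -> illegal
(2,2): no bracket -> illegal
(2,4): flips 1 -> legal
(2,6): no bracket -> illegal
(2,7): no bracket -> illegal
(3,2): flips 1 -> legal
(3,7): flips 1 -> legal
(4,6): flips 2 -> legal
(4,7): flips 1 -> legal
(5,3): flips 1 -> legal
(5,6): flips 1 -> legal
(5,7): no bracket -> illegal
(6,3): no bracket -> illegal
(6,4): flips 2 -> legal
(6,5): flips 3 -> legal
(6,7): no bracket -> illegal
(7,5): no bracket -> illegal
(7,6): no bracket -> illegal
(7,7): no bracket -> illegal
W mobility = 11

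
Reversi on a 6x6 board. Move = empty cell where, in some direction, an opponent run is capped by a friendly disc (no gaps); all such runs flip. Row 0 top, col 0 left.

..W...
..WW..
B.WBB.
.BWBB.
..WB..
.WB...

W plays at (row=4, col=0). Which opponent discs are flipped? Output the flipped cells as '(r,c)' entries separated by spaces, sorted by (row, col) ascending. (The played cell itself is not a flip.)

Answer: (3,1)

Derivation:
Dir NW: edge -> no flip
Dir N: first cell '.' (not opp) -> no flip
Dir NE: opp run (3,1) capped by W -> flip
Dir W: edge -> no flip
Dir E: first cell '.' (not opp) -> no flip
Dir SW: edge -> no flip
Dir S: first cell '.' (not opp) -> no flip
Dir SE: first cell 'W' (not opp) -> no flip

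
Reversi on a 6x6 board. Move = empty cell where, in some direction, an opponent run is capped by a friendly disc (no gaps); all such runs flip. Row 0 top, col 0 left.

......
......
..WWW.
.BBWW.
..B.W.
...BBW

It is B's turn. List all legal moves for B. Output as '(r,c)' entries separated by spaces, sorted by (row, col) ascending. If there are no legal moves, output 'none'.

(1,1): no bracket -> illegal
(1,2): flips 1 -> legal
(1,3): flips 1 -> legal
(1,4): flips 4 -> legal
(1,5): flips 2 -> legal
(2,1): no bracket -> illegal
(2,5): no bracket -> illegal
(3,5): flips 3 -> legal
(4,3): no bracket -> illegal
(4,5): no bracket -> illegal

Answer: (1,2) (1,3) (1,4) (1,5) (3,5)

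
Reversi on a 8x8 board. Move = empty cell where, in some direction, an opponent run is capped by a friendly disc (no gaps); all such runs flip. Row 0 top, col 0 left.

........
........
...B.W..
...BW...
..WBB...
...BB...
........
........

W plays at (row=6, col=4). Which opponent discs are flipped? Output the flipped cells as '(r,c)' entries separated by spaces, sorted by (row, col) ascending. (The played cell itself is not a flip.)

Dir NW: opp run (5,3) capped by W -> flip
Dir N: opp run (5,4) (4,4) capped by W -> flip
Dir NE: first cell '.' (not opp) -> no flip
Dir W: first cell '.' (not opp) -> no flip
Dir E: first cell '.' (not opp) -> no flip
Dir SW: first cell '.' (not opp) -> no flip
Dir S: first cell '.' (not opp) -> no flip
Dir SE: first cell '.' (not opp) -> no flip

Answer: (4,4) (5,3) (5,4)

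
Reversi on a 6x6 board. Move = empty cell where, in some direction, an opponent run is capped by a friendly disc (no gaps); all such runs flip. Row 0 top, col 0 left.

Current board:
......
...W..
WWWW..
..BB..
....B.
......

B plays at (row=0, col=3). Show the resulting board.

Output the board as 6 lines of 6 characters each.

Answer: ...B..
...B..
WWWB..
..BB..
....B.
......

Derivation:
Place B at (0,3); scan 8 dirs for brackets.
Dir NW: edge -> no flip
Dir N: edge -> no flip
Dir NE: edge -> no flip
Dir W: first cell '.' (not opp) -> no flip
Dir E: first cell '.' (not opp) -> no flip
Dir SW: first cell '.' (not opp) -> no flip
Dir S: opp run (1,3) (2,3) capped by B -> flip
Dir SE: first cell '.' (not opp) -> no flip
All flips: (1,3) (2,3)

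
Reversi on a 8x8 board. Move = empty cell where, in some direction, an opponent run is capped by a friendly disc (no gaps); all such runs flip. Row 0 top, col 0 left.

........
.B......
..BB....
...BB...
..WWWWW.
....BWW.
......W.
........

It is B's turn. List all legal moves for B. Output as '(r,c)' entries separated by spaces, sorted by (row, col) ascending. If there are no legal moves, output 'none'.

(3,1): no bracket -> illegal
(3,2): flips 1 -> legal
(3,5): no bracket -> illegal
(3,6): flips 1 -> legal
(3,7): no bracket -> illegal
(4,1): no bracket -> illegal
(4,7): no bracket -> illegal
(5,1): flips 1 -> legal
(5,2): flips 1 -> legal
(5,3): flips 1 -> legal
(5,7): flips 2 -> legal
(6,4): no bracket -> illegal
(6,5): no bracket -> illegal
(6,7): flips 2 -> legal
(7,5): no bracket -> illegal
(7,6): no bracket -> illegal
(7,7): flips 3 -> legal

Answer: (3,2) (3,6) (5,1) (5,2) (5,3) (5,7) (6,7) (7,7)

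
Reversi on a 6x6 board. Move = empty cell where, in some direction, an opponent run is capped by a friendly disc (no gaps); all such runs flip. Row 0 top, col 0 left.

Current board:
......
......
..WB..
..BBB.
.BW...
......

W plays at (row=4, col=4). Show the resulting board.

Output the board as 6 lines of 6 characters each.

Place W at (4,4); scan 8 dirs for brackets.
Dir NW: opp run (3,3) capped by W -> flip
Dir N: opp run (3,4), next='.' -> no flip
Dir NE: first cell '.' (not opp) -> no flip
Dir W: first cell '.' (not opp) -> no flip
Dir E: first cell '.' (not opp) -> no flip
Dir SW: first cell '.' (not opp) -> no flip
Dir S: first cell '.' (not opp) -> no flip
Dir SE: first cell '.' (not opp) -> no flip
All flips: (3,3)

Answer: ......
......
..WB..
..BWB.
.BW.W.
......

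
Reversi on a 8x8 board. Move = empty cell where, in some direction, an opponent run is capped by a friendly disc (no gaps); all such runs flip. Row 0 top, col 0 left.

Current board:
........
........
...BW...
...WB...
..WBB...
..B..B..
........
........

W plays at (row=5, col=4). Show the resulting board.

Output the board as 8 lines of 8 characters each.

Place W at (5,4); scan 8 dirs for brackets.
Dir NW: opp run (4,3), next='.' -> no flip
Dir N: opp run (4,4) (3,4) capped by W -> flip
Dir NE: first cell '.' (not opp) -> no flip
Dir W: first cell '.' (not opp) -> no flip
Dir E: opp run (5,5), next='.' -> no flip
Dir SW: first cell '.' (not opp) -> no flip
Dir S: first cell '.' (not opp) -> no flip
Dir SE: first cell '.' (not opp) -> no flip
All flips: (3,4) (4,4)

Answer: ........
........
...BW...
...WW...
..WBW...
..B.WB..
........
........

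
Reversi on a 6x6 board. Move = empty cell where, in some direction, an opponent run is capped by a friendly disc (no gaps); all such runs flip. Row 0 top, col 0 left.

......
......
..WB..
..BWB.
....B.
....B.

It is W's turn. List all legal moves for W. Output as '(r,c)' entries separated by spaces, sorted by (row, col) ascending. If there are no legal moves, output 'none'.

(1,2): no bracket -> illegal
(1,3): flips 1 -> legal
(1,4): no bracket -> illegal
(2,1): no bracket -> illegal
(2,4): flips 1 -> legal
(2,5): no bracket -> illegal
(3,1): flips 1 -> legal
(3,5): flips 1 -> legal
(4,1): no bracket -> illegal
(4,2): flips 1 -> legal
(4,3): no bracket -> illegal
(4,5): no bracket -> illegal
(5,3): no bracket -> illegal
(5,5): flips 1 -> legal

Answer: (1,3) (2,4) (3,1) (3,5) (4,2) (5,5)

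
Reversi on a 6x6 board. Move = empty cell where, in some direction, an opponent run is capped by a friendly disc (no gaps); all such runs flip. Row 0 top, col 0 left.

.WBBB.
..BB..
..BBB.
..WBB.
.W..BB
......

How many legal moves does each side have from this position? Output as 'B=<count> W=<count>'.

-- B to move --
(0,0): flips 1 -> legal
(1,0): no bracket -> illegal
(1,1): no bracket -> illegal
(2,1): no bracket -> illegal
(3,0): no bracket -> illegal
(3,1): flips 1 -> legal
(4,0): no bracket -> illegal
(4,2): flips 1 -> legal
(4,3): no bracket -> illegal
(5,0): flips 2 -> legal
(5,1): no bracket -> illegal
(5,2): no bracket -> illegal
B mobility = 4
-- W to move --
(0,5): flips 3 -> legal
(1,1): no bracket -> illegal
(1,4): flips 1 -> legal
(1,5): no bracket -> illegal
(2,1): no bracket -> illegal
(2,5): no bracket -> illegal
(3,1): no bracket -> illegal
(3,5): flips 2 -> legal
(4,2): no bracket -> illegal
(4,3): no bracket -> illegal
(5,3): no bracket -> illegal
(5,4): no bracket -> illegal
(5,5): no bracket -> illegal
W mobility = 3

Answer: B=4 W=3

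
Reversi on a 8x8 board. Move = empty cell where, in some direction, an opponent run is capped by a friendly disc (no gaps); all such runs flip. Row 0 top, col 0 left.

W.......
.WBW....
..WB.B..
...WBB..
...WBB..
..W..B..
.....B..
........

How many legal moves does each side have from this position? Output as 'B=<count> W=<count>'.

Answer: B=8 W=6

Derivation:
-- B to move --
(0,1): no bracket -> illegal
(0,2): no bracket -> illegal
(0,3): flips 1 -> legal
(0,4): no bracket -> illegal
(1,0): flips 1 -> legal
(1,4): flips 1 -> legal
(2,0): no bracket -> illegal
(2,1): flips 1 -> legal
(2,4): no bracket -> illegal
(3,1): no bracket -> illegal
(3,2): flips 2 -> legal
(4,1): no bracket -> illegal
(4,2): flips 1 -> legal
(5,1): no bracket -> illegal
(5,3): flips 2 -> legal
(5,4): no bracket -> illegal
(6,1): flips 2 -> legal
(6,2): no bracket -> illegal
(6,3): no bracket -> illegal
B mobility = 8
-- W to move --
(0,1): no bracket -> illegal
(0,2): flips 1 -> legal
(0,3): no bracket -> illegal
(1,4): no bracket -> illegal
(1,5): no bracket -> illegal
(1,6): flips 2 -> legal
(2,1): no bracket -> illegal
(2,4): flips 1 -> legal
(2,6): no bracket -> illegal
(3,2): no bracket -> illegal
(3,6): flips 2 -> legal
(4,6): flips 2 -> legal
(5,3): no bracket -> illegal
(5,4): no bracket -> illegal
(5,6): no bracket -> illegal
(6,4): no bracket -> illegal
(6,6): flips 2 -> legal
(7,4): no bracket -> illegal
(7,5): no bracket -> illegal
(7,6): no bracket -> illegal
W mobility = 6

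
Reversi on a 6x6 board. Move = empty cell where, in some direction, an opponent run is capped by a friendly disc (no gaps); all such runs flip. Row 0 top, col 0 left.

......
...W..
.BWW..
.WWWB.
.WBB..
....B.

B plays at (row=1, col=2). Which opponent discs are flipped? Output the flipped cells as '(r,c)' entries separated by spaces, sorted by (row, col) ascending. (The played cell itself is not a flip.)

Dir NW: first cell '.' (not opp) -> no flip
Dir N: first cell '.' (not opp) -> no flip
Dir NE: first cell '.' (not opp) -> no flip
Dir W: first cell '.' (not opp) -> no flip
Dir E: opp run (1,3), next='.' -> no flip
Dir SW: first cell 'B' (not opp) -> no flip
Dir S: opp run (2,2) (3,2) capped by B -> flip
Dir SE: opp run (2,3) capped by B -> flip

Answer: (2,2) (2,3) (3,2)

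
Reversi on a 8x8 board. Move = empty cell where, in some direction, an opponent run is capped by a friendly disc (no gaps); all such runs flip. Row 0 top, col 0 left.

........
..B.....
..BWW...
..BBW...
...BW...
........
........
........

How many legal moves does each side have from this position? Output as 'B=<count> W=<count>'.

Answer: B=7 W=8

Derivation:
-- B to move --
(1,3): flips 1 -> legal
(1,4): flips 1 -> legal
(1,5): flips 1 -> legal
(2,5): flips 3 -> legal
(3,5): flips 1 -> legal
(4,5): flips 3 -> legal
(5,3): no bracket -> illegal
(5,4): no bracket -> illegal
(5,5): flips 1 -> legal
B mobility = 7
-- W to move --
(0,1): flips 1 -> legal
(0,2): no bracket -> illegal
(0,3): no bracket -> illegal
(1,1): flips 2 -> legal
(1,3): no bracket -> illegal
(2,1): flips 1 -> legal
(3,1): flips 2 -> legal
(4,1): flips 1 -> legal
(4,2): flips 2 -> legal
(5,2): flips 1 -> legal
(5,3): flips 2 -> legal
(5,4): no bracket -> illegal
W mobility = 8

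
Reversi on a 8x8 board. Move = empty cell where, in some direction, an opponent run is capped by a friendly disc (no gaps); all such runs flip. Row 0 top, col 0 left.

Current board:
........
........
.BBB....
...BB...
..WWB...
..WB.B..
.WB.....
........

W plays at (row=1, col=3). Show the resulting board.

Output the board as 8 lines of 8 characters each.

Place W at (1,3); scan 8 dirs for brackets.
Dir NW: first cell '.' (not opp) -> no flip
Dir N: first cell '.' (not opp) -> no flip
Dir NE: first cell '.' (not opp) -> no flip
Dir W: first cell '.' (not opp) -> no flip
Dir E: first cell '.' (not opp) -> no flip
Dir SW: opp run (2,2), next='.' -> no flip
Dir S: opp run (2,3) (3,3) capped by W -> flip
Dir SE: first cell '.' (not opp) -> no flip
All flips: (2,3) (3,3)

Answer: ........
...W....
.BBW....
...WB...
..WWB...
..WB.B..
.WB.....
........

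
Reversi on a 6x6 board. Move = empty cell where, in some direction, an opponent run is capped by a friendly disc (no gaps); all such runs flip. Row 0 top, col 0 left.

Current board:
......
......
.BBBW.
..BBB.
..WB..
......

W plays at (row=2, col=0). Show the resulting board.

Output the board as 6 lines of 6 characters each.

Answer: ......
......
WWWWW.
..BBB.
..WB..
......

Derivation:
Place W at (2,0); scan 8 dirs for brackets.
Dir NW: edge -> no flip
Dir N: first cell '.' (not opp) -> no flip
Dir NE: first cell '.' (not opp) -> no flip
Dir W: edge -> no flip
Dir E: opp run (2,1) (2,2) (2,3) capped by W -> flip
Dir SW: edge -> no flip
Dir S: first cell '.' (not opp) -> no flip
Dir SE: first cell '.' (not opp) -> no flip
All flips: (2,1) (2,2) (2,3)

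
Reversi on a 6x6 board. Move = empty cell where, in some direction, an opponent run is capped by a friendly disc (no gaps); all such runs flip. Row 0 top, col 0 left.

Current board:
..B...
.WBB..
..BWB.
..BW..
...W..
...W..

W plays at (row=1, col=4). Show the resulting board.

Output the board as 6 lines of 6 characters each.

Place W at (1,4); scan 8 dirs for brackets.
Dir NW: first cell '.' (not opp) -> no flip
Dir N: first cell '.' (not opp) -> no flip
Dir NE: first cell '.' (not opp) -> no flip
Dir W: opp run (1,3) (1,2) capped by W -> flip
Dir E: first cell '.' (not opp) -> no flip
Dir SW: first cell 'W' (not opp) -> no flip
Dir S: opp run (2,4), next='.' -> no flip
Dir SE: first cell '.' (not opp) -> no flip
All flips: (1,2) (1,3)

Answer: ..B...
.WWWW.
..BWB.
..BW..
...W..
...W..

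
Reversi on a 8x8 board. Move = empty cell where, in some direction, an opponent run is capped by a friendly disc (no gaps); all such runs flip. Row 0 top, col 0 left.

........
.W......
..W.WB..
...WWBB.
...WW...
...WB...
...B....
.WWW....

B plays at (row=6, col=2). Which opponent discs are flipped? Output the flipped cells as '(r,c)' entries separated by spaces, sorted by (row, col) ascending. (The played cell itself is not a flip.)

Answer: (4,4) (5,3)

Derivation:
Dir NW: first cell '.' (not opp) -> no flip
Dir N: first cell '.' (not opp) -> no flip
Dir NE: opp run (5,3) (4,4) capped by B -> flip
Dir W: first cell '.' (not opp) -> no flip
Dir E: first cell 'B' (not opp) -> no flip
Dir SW: opp run (7,1), next=edge -> no flip
Dir S: opp run (7,2), next=edge -> no flip
Dir SE: opp run (7,3), next=edge -> no flip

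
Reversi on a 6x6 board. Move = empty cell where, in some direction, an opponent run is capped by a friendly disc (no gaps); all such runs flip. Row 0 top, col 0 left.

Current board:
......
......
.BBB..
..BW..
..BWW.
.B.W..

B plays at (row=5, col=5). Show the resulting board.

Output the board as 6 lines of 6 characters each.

Answer: ......
......
.BBB..
..BB..
..BWB.
.B.W.B

Derivation:
Place B at (5,5); scan 8 dirs for brackets.
Dir NW: opp run (4,4) (3,3) capped by B -> flip
Dir N: first cell '.' (not opp) -> no flip
Dir NE: edge -> no flip
Dir W: first cell '.' (not opp) -> no flip
Dir E: edge -> no flip
Dir SW: edge -> no flip
Dir S: edge -> no flip
Dir SE: edge -> no flip
All flips: (3,3) (4,4)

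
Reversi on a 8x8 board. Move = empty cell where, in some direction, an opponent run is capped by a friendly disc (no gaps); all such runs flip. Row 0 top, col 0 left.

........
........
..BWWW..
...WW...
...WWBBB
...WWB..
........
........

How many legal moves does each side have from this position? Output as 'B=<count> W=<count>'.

Answer: B=5 W=5

Derivation:
-- B to move --
(1,2): flips 2 -> legal
(1,3): no bracket -> illegal
(1,4): no bracket -> illegal
(1,5): no bracket -> illegal
(1,6): no bracket -> illegal
(2,6): flips 3 -> legal
(3,2): no bracket -> illegal
(3,5): no bracket -> illegal
(3,6): no bracket -> illegal
(4,2): flips 2 -> legal
(5,2): flips 2 -> legal
(6,2): no bracket -> illegal
(6,3): flips 1 -> legal
(6,4): no bracket -> illegal
(6,5): no bracket -> illegal
B mobility = 5
-- W to move --
(1,1): flips 1 -> legal
(1,2): no bracket -> illegal
(1,3): no bracket -> illegal
(2,1): flips 1 -> legal
(3,1): no bracket -> illegal
(3,2): no bracket -> illegal
(3,5): no bracket -> illegal
(3,6): flips 1 -> legal
(3,7): no bracket -> illegal
(5,6): flips 2 -> legal
(5,7): no bracket -> illegal
(6,4): no bracket -> illegal
(6,5): no bracket -> illegal
(6,6): flips 1 -> legal
W mobility = 5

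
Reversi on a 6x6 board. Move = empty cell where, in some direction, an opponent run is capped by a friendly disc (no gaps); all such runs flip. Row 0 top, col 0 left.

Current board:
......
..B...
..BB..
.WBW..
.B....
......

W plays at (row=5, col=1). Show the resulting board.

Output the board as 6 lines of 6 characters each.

Answer: ......
..B...
..BB..
.WBW..
.W....
.W....

Derivation:
Place W at (5,1); scan 8 dirs for brackets.
Dir NW: first cell '.' (not opp) -> no flip
Dir N: opp run (4,1) capped by W -> flip
Dir NE: first cell '.' (not opp) -> no flip
Dir W: first cell '.' (not opp) -> no flip
Dir E: first cell '.' (not opp) -> no flip
Dir SW: edge -> no flip
Dir S: edge -> no flip
Dir SE: edge -> no flip
All flips: (4,1)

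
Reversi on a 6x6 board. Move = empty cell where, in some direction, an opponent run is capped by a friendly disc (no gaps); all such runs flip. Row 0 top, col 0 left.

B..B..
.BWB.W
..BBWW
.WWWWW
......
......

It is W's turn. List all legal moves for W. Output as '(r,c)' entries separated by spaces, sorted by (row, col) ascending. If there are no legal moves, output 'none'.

Answer: (0,2) (0,4) (1,0) (1,4) (2,1)

Derivation:
(0,1): no bracket -> illegal
(0,2): flips 1 -> legal
(0,4): flips 2 -> legal
(1,0): flips 1 -> legal
(1,4): flips 2 -> legal
(2,0): no bracket -> illegal
(2,1): flips 2 -> legal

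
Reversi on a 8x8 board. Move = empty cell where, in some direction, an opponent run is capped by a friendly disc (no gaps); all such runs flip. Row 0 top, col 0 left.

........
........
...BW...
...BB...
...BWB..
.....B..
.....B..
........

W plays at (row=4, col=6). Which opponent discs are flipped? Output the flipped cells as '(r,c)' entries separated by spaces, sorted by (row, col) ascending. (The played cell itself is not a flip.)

Dir NW: first cell '.' (not opp) -> no flip
Dir N: first cell '.' (not opp) -> no flip
Dir NE: first cell '.' (not opp) -> no flip
Dir W: opp run (4,5) capped by W -> flip
Dir E: first cell '.' (not opp) -> no flip
Dir SW: opp run (5,5), next='.' -> no flip
Dir S: first cell '.' (not opp) -> no flip
Dir SE: first cell '.' (not opp) -> no flip

Answer: (4,5)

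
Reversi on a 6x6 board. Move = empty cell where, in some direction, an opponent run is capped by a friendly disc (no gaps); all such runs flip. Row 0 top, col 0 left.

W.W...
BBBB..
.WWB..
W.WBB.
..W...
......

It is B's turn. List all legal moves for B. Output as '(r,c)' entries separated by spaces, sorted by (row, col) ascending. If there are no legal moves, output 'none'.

(0,1): no bracket -> illegal
(0,3): no bracket -> illegal
(2,0): flips 2 -> legal
(3,1): flips 3 -> legal
(4,0): no bracket -> illegal
(4,1): flips 1 -> legal
(4,3): flips 2 -> legal
(5,1): flips 1 -> legal
(5,2): flips 3 -> legal
(5,3): no bracket -> illegal

Answer: (2,0) (3,1) (4,1) (4,3) (5,1) (5,2)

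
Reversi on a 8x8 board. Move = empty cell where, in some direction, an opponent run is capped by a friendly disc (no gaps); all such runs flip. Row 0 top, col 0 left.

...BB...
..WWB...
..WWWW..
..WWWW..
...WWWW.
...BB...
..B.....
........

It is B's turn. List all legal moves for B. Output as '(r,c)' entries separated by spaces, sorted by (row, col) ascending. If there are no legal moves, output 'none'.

Answer: (1,1) (2,1) (2,6) (3,1) (3,6) (4,1)

Derivation:
(0,1): no bracket -> illegal
(0,2): no bracket -> illegal
(1,1): flips 2 -> legal
(1,5): no bracket -> illegal
(1,6): no bracket -> illegal
(2,1): flips 3 -> legal
(2,6): flips 2 -> legal
(3,1): flips 2 -> legal
(3,6): flips 2 -> legal
(3,7): no bracket -> illegal
(4,1): flips 2 -> legal
(4,2): no bracket -> illegal
(4,7): no bracket -> illegal
(5,2): no bracket -> illegal
(5,5): no bracket -> illegal
(5,6): no bracket -> illegal
(5,7): no bracket -> illegal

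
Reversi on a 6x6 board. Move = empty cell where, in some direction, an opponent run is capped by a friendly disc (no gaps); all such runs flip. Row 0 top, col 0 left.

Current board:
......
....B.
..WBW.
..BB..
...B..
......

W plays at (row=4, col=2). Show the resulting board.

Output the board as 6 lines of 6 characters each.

Place W at (4,2); scan 8 dirs for brackets.
Dir NW: first cell '.' (not opp) -> no flip
Dir N: opp run (3,2) capped by W -> flip
Dir NE: opp run (3,3) capped by W -> flip
Dir W: first cell '.' (not opp) -> no flip
Dir E: opp run (4,3), next='.' -> no flip
Dir SW: first cell '.' (not opp) -> no flip
Dir S: first cell '.' (not opp) -> no flip
Dir SE: first cell '.' (not opp) -> no flip
All flips: (3,2) (3,3)

Answer: ......
....B.
..WBW.
..WW..
..WB..
......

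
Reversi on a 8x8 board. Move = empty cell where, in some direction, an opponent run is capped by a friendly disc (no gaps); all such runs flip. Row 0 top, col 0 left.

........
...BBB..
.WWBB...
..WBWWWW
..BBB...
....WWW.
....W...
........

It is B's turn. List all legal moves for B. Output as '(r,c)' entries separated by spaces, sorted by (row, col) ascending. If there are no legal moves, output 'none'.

Answer: (1,0) (1,1) (1,2) (2,0) (2,5) (2,6) (3,1) (4,1) (4,5) (4,6) (6,5) (6,6) (7,4)

Derivation:
(1,0): flips 2 -> legal
(1,1): flips 1 -> legal
(1,2): flips 2 -> legal
(2,0): flips 2 -> legal
(2,5): flips 1 -> legal
(2,6): flips 1 -> legal
(2,7): no bracket -> illegal
(3,0): no bracket -> illegal
(3,1): flips 2 -> legal
(4,1): flips 1 -> legal
(4,5): flips 1 -> legal
(4,6): flips 1 -> legal
(4,7): no bracket -> illegal
(5,3): no bracket -> illegal
(5,7): no bracket -> illegal
(6,3): no bracket -> illegal
(6,5): flips 1 -> legal
(6,6): flips 1 -> legal
(6,7): no bracket -> illegal
(7,3): no bracket -> illegal
(7,4): flips 2 -> legal
(7,5): no bracket -> illegal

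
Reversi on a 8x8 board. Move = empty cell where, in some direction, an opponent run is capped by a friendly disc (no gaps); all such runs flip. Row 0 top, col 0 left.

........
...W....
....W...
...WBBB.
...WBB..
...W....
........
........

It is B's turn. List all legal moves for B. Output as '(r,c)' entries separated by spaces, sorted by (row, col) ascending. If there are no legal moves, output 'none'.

(0,2): flips 2 -> legal
(0,3): no bracket -> illegal
(0,4): no bracket -> illegal
(1,2): no bracket -> illegal
(1,4): flips 1 -> legal
(1,5): no bracket -> illegal
(2,2): flips 1 -> legal
(2,3): no bracket -> illegal
(2,5): no bracket -> illegal
(3,2): flips 1 -> legal
(4,2): flips 1 -> legal
(5,2): flips 1 -> legal
(5,4): no bracket -> illegal
(6,2): flips 1 -> legal
(6,3): no bracket -> illegal
(6,4): no bracket -> illegal

Answer: (0,2) (1,4) (2,2) (3,2) (4,2) (5,2) (6,2)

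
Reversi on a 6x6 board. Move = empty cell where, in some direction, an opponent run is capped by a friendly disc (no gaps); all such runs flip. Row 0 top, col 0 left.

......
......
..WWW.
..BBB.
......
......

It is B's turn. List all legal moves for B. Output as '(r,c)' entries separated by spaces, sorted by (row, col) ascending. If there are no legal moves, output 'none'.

(1,1): flips 1 -> legal
(1,2): flips 2 -> legal
(1,3): flips 1 -> legal
(1,4): flips 2 -> legal
(1,5): flips 1 -> legal
(2,1): no bracket -> illegal
(2,5): no bracket -> illegal
(3,1): no bracket -> illegal
(3,5): no bracket -> illegal

Answer: (1,1) (1,2) (1,3) (1,4) (1,5)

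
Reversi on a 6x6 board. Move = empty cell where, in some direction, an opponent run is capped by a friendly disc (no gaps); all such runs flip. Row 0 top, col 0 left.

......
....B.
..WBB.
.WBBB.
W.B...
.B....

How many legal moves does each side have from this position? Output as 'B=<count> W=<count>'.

-- B to move --
(1,1): flips 1 -> legal
(1,2): flips 1 -> legal
(1,3): no bracket -> illegal
(2,0): flips 1 -> legal
(2,1): flips 1 -> legal
(3,0): flips 1 -> legal
(4,1): no bracket -> illegal
(5,0): no bracket -> illegal
B mobility = 5
-- W to move --
(0,3): no bracket -> illegal
(0,4): no bracket -> illegal
(0,5): no bracket -> illegal
(1,2): no bracket -> illegal
(1,3): no bracket -> illegal
(1,5): no bracket -> illegal
(2,1): no bracket -> illegal
(2,5): flips 2 -> legal
(3,5): flips 3 -> legal
(4,1): no bracket -> illegal
(4,3): no bracket -> illegal
(4,4): flips 1 -> legal
(4,5): no bracket -> illegal
(5,0): no bracket -> illegal
(5,2): flips 2 -> legal
(5,3): flips 1 -> legal
W mobility = 5

Answer: B=5 W=5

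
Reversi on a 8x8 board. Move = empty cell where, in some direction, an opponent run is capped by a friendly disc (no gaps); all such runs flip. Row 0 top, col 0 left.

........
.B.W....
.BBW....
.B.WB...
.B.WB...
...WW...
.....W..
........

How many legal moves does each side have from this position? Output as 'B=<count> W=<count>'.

-- B to move --
(0,2): no bracket -> illegal
(0,3): no bracket -> illegal
(0,4): flips 1 -> legal
(1,2): flips 1 -> legal
(1,4): no bracket -> illegal
(2,4): flips 1 -> legal
(3,2): flips 1 -> legal
(4,2): flips 1 -> legal
(4,5): no bracket -> illegal
(5,2): flips 1 -> legal
(5,5): no bracket -> illegal
(5,6): no bracket -> illegal
(6,2): flips 1 -> legal
(6,3): no bracket -> illegal
(6,4): flips 1 -> legal
(6,6): no bracket -> illegal
(7,4): no bracket -> illegal
(7,5): no bracket -> illegal
(7,6): no bracket -> illegal
B mobility = 8
-- W to move --
(0,0): flips 2 -> legal
(0,1): no bracket -> illegal
(0,2): no bracket -> illegal
(1,0): no bracket -> illegal
(1,2): no bracket -> illegal
(2,0): flips 2 -> legal
(2,4): flips 2 -> legal
(2,5): flips 1 -> legal
(3,0): no bracket -> illegal
(3,2): no bracket -> illegal
(3,5): flips 2 -> legal
(4,0): flips 2 -> legal
(4,2): no bracket -> illegal
(4,5): flips 2 -> legal
(5,0): no bracket -> illegal
(5,1): no bracket -> illegal
(5,2): no bracket -> illegal
(5,5): flips 1 -> legal
W mobility = 8

Answer: B=8 W=8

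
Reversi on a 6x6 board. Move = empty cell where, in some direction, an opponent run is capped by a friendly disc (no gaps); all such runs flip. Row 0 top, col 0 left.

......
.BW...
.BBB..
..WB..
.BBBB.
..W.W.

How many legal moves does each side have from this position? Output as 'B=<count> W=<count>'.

Answer: B=5 W=5

Derivation:
-- B to move --
(0,1): flips 1 -> legal
(0,2): flips 1 -> legal
(0,3): flips 1 -> legal
(1,3): flips 1 -> legal
(3,1): flips 1 -> legal
(4,5): no bracket -> illegal
(5,1): no bracket -> illegal
(5,3): no bracket -> illegal
(5,5): no bracket -> illegal
B mobility = 5
-- W to move --
(0,0): no bracket -> illegal
(0,1): no bracket -> illegal
(0,2): no bracket -> illegal
(1,0): flips 2 -> legal
(1,3): no bracket -> illegal
(1,4): flips 1 -> legal
(2,0): no bracket -> illegal
(2,4): no bracket -> illegal
(3,0): flips 2 -> legal
(3,1): no bracket -> illegal
(3,4): flips 4 -> legal
(3,5): no bracket -> illegal
(4,0): no bracket -> illegal
(4,5): no bracket -> illegal
(5,0): flips 1 -> legal
(5,1): no bracket -> illegal
(5,3): no bracket -> illegal
(5,5): no bracket -> illegal
W mobility = 5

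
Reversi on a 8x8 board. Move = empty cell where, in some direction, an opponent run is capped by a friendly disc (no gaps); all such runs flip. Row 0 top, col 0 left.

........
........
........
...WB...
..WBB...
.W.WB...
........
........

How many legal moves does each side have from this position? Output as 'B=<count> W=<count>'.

-- B to move --
(2,2): flips 1 -> legal
(2,3): flips 1 -> legal
(2,4): no bracket -> illegal
(3,1): no bracket -> illegal
(3,2): flips 1 -> legal
(4,0): no bracket -> illegal
(4,1): flips 1 -> legal
(5,0): no bracket -> illegal
(5,2): flips 1 -> legal
(6,0): no bracket -> illegal
(6,1): no bracket -> illegal
(6,2): flips 1 -> legal
(6,3): flips 1 -> legal
(6,4): no bracket -> illegal
B mobility = 7
-- W to move --
(2,3): no bracket -> illegal
(2,4): no bracket -> illegal
(2,5): no bracket -> illegal
(3,2): no bracket -> illegal
(3,5): flips 2 -> legal
(4,5): flips 2 -> legal
(5,2): no bracket -> illegal
(5,5): flips 2 -> legal
(6,3): no bracket -> illegal
(6,4): no bracket -> illegal
(6,5): no bracket -> illegal
W mobility = 3

Answer: B=7 W=3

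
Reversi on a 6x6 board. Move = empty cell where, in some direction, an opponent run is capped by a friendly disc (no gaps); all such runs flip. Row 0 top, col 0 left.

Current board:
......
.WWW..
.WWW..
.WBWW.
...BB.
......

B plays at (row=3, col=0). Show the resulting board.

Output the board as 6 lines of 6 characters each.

Place B at (3,0); scan 8 dirs for brackets.
Dir NW: edge -> no flip
Dir N: first cell '.' (not opp) -> no flip
Dir NE: opp run (2,1) (1,2), next='.' -> no flip
Dir W: edge -> no flip
Dir E: opp run (3,1) capped by B -> flip
Dir SW: edge -> no flip
Dir S: first cell '.' (not opp) -> no flip
Dir SE: first cell '.' (not opp) -> no flip
All flips: (3,1)

Answer: ......
.WWW..
.WWW..
BBBWW.
...BB.
......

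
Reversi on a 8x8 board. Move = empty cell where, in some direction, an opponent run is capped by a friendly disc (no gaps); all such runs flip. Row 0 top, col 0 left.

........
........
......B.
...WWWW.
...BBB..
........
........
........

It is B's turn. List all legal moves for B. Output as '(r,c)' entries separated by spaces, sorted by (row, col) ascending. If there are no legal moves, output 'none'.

Answer: (2,2) (2,3) (2,4) (2,5) (2,7) (4,6)

Derivation:
(2,2): flips 1 -> legal
(2,3): flips 2 -> legal
(2,4): flips 1 -> legal
(2,5): flips 2 -> legal
(2,7): flips 1 -> legal
(3,2): no bracket -> illegal
(3,7): no bracket -> illegal
(4,2): no bracket -> illegal
(4,6): flips 1 -> legal
(4,7): no bracket -> illegal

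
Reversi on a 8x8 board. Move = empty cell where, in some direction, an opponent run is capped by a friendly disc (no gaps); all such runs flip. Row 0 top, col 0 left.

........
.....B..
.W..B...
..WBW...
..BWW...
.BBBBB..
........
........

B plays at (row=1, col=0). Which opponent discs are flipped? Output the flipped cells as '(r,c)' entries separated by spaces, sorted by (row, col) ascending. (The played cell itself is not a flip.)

Answer: (2,1) (3,2) (4,3)

Derivation:
Dir NW: edge -> no flip
Dir N: first cell '.' (not opp) -> no flip
Dir NE: first cell '.' (not opp) -> no flip
Dir W: edge -> no flip
Dir E: first cell '.' (not opp) -> no flip
Dir SW: edge -> no flip
Dir S: first cell '.' (not opp) -> no flip
Dir SE: opp run (2,1) (3,2) (4,3) capped by B -> flip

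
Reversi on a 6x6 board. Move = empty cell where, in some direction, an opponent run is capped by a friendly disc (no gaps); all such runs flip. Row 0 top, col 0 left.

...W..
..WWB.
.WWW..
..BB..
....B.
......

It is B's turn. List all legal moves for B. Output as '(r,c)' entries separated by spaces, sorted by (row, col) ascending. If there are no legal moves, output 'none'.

(0,1): no bracket -> illegal
(0,2): flips 2 -> legal
(0,4): no bracket -> illegal
(1,0): flips 1 -> legal
(1,1): flips 3 -> legal
(2,0): no bracket -> illegal
(2,4): no bracket -> illegal
(3,0): no bracket -> illegal
(3,1): no bracket -> illegal
(3,4): no bracket -> illegal

Answer: (0,2) (1,0) (1,1)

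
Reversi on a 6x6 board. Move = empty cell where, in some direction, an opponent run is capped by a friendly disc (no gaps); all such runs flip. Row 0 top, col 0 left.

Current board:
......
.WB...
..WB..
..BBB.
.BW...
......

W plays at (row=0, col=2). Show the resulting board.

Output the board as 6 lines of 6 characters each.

Place W at (0,2); scan 8 dirs for brackets.
Dir NW: edge -> no flip
Dir N: edge -> no flip
Dir NE: edge -> no flip
Dir W: first cell '.' (not opp) -> no flip
Dir E: first cell '.' (not opp) -> no flip
Dir SW: first cell 'W' (not opp) -> no flip
Dir S: opp run (1,2) capped by W -> flip
Dir SE: first cell '.' (not opp) -> no flip
All flips: (1,2)

Answer: ..W...
.WW...
..WB..
..BBB.
.BW...
......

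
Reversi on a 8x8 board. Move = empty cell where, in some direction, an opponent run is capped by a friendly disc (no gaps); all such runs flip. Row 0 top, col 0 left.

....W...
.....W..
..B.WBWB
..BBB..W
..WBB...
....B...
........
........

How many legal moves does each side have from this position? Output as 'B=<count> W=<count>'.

-- B to move --
(0,3): no bracket -> illegal
(0,5): flips 1 -> legal
(0,6): flips 2 -> legal
(1,3): no bracket -> illegal
(1,4): flips 1 -> legal
(1,6): no bracket -> illegal
(1,7): no bracket -> illegal
(2,3): flips 1 -> legal
(3,1): no bracket -> illegal
(3,5): no bracket -> illegal
(3,6): no bracket -> illegal
(4,1): flips 1 -> legal
(4,6): no bracket -> illegal
(4,7): flips 1 -> legal
(5,1): flips 1 -> legal
(5,2): flips 1 -> legal
(5,3): no bracket -> illegal
B mobility = 8
-- W to move --
(1,1): no bracket -> illegal
(1,2): flips 2 -> legal
(1,3): no bracket -> illegal
(1,4): no bracket -> illegal
(1,6): no bracket -> illegal
(1,7): flips 1 -> legal
(2,1): no bracket -> illegal
(2,3): no bracket -> illegal
(3,1): no bracket -> illegal
(3,5): flips 1 -> legal
(3,6): no bracket -> illegal
(4,1): no bracket -> illegal
(4,5): flips 2 -> legal
(5,2): no bracket -> illegal
(5,3): no bracket -> illegal
(5,5): no bracket -> illegal
(6,3): no bracket -> illegal
(6,4): flips 3 -> legal
(6,5): no bracket -> illegal
W mobility = 5

Answer: B=8 W=5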